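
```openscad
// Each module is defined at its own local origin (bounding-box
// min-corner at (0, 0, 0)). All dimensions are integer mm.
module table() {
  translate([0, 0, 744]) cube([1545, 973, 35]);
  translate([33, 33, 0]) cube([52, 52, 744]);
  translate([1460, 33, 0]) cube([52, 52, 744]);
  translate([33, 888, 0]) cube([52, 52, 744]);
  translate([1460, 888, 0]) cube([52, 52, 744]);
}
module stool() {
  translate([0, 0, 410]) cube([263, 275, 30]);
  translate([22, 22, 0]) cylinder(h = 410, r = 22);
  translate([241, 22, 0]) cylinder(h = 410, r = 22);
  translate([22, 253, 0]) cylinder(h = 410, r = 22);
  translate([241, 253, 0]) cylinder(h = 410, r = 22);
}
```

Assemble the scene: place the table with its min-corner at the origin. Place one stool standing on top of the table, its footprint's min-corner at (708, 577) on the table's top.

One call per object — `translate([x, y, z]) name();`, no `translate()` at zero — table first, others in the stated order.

table();
translate([708, 577, 779]) stool();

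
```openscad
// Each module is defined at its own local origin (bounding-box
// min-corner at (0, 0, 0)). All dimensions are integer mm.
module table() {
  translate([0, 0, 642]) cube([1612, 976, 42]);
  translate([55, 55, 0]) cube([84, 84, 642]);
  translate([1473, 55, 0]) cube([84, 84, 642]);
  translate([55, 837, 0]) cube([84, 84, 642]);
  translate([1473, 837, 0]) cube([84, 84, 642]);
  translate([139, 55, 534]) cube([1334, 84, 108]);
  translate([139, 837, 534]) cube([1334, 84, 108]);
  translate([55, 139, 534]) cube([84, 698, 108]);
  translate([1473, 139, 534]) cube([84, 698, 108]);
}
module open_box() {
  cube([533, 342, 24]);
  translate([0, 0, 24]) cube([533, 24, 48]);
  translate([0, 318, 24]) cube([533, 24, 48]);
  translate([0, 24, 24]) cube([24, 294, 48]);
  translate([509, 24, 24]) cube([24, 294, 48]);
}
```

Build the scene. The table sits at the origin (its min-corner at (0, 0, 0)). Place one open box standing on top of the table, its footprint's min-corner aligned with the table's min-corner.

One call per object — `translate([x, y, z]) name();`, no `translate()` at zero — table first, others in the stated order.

table();
translate([0, 0, 684]) open_box();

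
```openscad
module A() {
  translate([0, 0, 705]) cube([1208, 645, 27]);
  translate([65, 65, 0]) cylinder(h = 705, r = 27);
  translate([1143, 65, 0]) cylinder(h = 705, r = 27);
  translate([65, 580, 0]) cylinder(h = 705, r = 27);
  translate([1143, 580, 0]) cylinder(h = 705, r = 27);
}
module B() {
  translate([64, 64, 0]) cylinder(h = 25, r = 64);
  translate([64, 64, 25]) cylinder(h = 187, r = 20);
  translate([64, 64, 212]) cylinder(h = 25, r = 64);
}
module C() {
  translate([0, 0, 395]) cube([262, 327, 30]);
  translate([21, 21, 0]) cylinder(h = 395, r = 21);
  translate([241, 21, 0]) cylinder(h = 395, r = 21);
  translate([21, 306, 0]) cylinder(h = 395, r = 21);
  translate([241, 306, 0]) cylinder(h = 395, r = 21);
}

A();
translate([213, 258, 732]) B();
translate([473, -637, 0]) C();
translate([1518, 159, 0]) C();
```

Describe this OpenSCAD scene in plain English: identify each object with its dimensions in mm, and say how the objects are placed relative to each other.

A is a table: top 1208 mm (x) × 645 mm (y), 27 mm thick, upper face at z = 732 mm, on four round legs of 54 mm diameter, each leg's bounding box inset 38 mm from the nearest pair of top edges, running from z = 0 to the bottom of the top.

B is a spool: two coaxial disc flanges of radius 64 mm and thickness 25 mm, joined by a core cylinder of radius 20 mm and height 187 mm. The lower flange rests on z = 0 and the three cylinders share a vertical axis.

C is a four-legged stool. The seat is 262×327 mm, 30 mm thick, top at z = 425 mm. It stands on four round legs, each 42 mm in diameter, from z = 0 to the seat underside, each leg's axis is inset half a diameter from the nearest pair of seat edges (so the leg's bounding box is flush with the corner).

The spool is on top of the table. Two stools sit around the table at the −y, +x sides.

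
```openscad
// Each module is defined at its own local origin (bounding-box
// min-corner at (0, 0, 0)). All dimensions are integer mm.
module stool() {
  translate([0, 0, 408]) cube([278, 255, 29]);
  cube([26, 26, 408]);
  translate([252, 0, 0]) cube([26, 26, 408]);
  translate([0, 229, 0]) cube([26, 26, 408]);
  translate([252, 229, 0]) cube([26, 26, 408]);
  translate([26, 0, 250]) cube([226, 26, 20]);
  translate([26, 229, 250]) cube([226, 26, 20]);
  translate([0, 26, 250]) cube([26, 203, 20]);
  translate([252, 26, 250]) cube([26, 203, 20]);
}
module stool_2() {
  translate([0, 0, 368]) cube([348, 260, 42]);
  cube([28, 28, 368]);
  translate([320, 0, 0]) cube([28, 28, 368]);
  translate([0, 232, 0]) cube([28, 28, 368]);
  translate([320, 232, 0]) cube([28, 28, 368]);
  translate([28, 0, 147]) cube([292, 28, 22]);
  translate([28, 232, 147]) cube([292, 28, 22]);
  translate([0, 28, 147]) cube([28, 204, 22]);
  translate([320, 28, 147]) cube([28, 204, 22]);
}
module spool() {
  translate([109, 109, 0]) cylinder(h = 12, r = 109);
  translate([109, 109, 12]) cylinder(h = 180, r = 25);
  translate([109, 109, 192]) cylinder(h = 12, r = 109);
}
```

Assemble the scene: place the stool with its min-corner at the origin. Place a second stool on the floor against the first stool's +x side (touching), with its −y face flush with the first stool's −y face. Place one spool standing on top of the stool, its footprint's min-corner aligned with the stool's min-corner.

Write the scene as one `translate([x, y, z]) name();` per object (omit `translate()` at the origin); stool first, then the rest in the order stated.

stool();
translate([278, 0, 0]) stool_2();
translate([0, 0, 437]) spool();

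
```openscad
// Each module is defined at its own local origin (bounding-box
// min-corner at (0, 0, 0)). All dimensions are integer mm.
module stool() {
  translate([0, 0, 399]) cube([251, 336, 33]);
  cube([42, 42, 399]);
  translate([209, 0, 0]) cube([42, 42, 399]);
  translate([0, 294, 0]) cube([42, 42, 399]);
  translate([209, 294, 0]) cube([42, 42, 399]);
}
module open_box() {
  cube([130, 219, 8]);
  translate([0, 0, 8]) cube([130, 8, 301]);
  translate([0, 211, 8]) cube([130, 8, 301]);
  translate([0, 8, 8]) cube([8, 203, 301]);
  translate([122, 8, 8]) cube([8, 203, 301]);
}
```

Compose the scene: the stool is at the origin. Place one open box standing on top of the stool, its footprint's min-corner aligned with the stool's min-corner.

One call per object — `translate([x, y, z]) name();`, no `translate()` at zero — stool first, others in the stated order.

stool();
translate([0, 0, 432]) open_box();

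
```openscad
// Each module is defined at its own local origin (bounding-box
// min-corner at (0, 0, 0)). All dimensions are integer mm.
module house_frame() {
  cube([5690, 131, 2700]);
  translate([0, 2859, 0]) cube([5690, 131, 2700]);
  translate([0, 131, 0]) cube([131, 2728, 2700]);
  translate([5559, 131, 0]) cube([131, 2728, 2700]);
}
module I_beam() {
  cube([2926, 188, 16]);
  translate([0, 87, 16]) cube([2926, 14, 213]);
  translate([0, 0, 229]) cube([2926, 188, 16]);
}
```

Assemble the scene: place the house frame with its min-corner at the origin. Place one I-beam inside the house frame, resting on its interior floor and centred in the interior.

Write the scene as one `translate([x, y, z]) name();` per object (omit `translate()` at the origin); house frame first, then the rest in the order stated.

house_frame();
translate([1382, 1401, 0]) I_beam();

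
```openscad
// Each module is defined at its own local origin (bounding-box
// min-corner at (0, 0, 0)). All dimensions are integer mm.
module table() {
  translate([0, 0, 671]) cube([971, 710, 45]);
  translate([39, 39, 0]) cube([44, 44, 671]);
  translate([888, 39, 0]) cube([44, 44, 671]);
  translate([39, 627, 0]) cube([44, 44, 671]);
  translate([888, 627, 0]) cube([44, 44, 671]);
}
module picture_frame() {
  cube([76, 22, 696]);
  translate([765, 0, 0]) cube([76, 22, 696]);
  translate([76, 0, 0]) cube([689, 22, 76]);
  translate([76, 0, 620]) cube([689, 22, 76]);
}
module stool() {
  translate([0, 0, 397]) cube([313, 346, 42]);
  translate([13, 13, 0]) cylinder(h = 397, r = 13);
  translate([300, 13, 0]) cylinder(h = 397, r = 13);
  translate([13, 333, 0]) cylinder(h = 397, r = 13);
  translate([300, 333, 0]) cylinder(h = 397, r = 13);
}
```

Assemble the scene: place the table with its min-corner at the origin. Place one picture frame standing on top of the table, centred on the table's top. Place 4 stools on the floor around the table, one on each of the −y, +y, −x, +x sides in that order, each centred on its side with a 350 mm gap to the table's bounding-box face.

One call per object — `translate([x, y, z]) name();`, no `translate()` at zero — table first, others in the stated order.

table();
translate([65, 344, 716]) picture_frame();
translate([329, -696, 0]) stool();
translate([329, 1060, 0]) stool();
translate([-663, 182, 0]) stool();
translate([1321, 182, 0]) stool();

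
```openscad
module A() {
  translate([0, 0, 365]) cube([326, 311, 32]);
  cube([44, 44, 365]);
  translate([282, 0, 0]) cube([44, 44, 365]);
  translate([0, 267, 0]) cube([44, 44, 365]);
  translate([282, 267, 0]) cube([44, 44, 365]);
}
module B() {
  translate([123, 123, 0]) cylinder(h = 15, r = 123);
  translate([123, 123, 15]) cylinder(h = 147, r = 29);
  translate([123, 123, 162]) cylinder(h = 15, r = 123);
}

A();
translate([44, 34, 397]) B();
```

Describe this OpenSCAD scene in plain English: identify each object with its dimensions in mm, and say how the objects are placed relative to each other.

A is a simple wooden stool: a rectangular seat 326 mm (x) by 311 mm (y), 32 mm thick, top face at z = 397 mm, on four square legs, each 44×44 mm in cross-section. The legs rest on z = 0, each flush with a corner of the seat.

B is a spool: two coaxial disc flanges of radius 123 mm and thickness 15 mm, joined by a core cylinder of radius 29 mm and height 147 mm. The lower flange rests on z = 0 and the three cylinders share a vertical axis.

The spool is on top of the stool.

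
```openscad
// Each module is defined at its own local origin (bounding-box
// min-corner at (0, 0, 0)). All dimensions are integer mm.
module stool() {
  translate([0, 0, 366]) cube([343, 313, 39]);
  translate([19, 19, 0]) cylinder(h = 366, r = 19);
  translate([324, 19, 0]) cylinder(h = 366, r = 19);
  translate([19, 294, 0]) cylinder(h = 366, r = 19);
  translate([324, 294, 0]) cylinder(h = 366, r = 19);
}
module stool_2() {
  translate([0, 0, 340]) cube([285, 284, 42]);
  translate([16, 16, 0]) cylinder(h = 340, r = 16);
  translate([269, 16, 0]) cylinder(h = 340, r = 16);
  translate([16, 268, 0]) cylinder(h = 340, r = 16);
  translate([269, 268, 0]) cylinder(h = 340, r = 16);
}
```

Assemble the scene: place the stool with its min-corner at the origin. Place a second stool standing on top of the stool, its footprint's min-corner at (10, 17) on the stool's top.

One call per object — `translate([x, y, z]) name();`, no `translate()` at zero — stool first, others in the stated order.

stool();
translate([10, 17, 405]) stool_2();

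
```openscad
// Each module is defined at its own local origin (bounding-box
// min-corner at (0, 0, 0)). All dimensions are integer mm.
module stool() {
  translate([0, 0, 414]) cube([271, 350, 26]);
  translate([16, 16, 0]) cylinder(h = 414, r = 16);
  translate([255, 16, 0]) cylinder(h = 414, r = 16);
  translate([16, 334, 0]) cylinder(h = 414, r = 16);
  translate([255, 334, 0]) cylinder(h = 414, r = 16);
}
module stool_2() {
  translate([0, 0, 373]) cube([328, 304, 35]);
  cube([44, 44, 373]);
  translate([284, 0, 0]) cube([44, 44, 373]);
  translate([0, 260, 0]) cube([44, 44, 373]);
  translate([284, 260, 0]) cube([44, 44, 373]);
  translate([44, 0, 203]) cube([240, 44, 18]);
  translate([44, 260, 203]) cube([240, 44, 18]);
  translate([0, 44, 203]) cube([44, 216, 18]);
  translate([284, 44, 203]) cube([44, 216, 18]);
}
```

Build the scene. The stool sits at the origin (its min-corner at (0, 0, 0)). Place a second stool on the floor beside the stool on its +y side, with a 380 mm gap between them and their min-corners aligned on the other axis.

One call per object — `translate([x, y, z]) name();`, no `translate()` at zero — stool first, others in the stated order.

stool();
translate([0, 730, 0]) stool_2();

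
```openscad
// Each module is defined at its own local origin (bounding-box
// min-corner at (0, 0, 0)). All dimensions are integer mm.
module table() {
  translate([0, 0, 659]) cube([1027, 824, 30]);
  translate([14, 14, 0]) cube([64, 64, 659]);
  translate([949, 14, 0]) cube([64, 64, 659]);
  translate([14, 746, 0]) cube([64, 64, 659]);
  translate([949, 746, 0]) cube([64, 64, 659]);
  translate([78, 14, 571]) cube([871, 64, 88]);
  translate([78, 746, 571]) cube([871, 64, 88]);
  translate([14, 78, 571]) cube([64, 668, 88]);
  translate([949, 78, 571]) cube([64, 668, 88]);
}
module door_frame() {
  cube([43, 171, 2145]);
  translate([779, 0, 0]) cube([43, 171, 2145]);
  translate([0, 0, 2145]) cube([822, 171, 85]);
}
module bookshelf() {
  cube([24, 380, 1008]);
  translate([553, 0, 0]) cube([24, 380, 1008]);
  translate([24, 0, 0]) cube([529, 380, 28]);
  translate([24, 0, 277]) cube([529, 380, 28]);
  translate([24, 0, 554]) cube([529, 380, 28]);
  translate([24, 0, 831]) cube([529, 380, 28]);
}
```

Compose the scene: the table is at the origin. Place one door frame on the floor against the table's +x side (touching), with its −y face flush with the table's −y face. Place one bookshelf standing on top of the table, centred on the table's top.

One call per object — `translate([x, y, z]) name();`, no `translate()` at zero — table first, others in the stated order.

table();
translate([1027, 0, 0]) door_frame();
translate([225, 222, 689]) bookshelf();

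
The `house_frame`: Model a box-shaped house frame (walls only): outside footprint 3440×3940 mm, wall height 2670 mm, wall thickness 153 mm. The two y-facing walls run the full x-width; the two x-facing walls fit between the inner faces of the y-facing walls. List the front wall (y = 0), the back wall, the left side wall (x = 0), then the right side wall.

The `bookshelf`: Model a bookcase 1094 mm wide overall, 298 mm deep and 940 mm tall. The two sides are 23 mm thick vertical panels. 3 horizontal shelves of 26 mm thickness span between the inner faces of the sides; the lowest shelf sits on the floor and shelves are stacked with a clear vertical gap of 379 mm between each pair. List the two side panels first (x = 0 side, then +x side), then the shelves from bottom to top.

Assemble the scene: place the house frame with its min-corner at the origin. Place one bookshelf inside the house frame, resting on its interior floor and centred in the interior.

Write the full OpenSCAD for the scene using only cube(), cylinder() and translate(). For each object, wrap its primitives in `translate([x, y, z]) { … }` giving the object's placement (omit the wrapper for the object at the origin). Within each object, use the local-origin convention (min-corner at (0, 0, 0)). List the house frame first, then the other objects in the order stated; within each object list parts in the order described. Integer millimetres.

cube([3440, 153, 2670]);
translate([0, 3787, 0]) cube([3440, 153, 2670]);
translate([0, 153, 0]) cube([153, 3634, 2670]);
translate([3287, 153, 0]) cube([153, 3634, 2670]);
translate([1173, 1821, 0]) {
  cube([23, 298, 940]);
  translate([1071, 0, 0]) cube([23, 298, 940]);
  translate([23, 0, 0]) cube([1048, 298, 26]);
  translate([23, 0, 405]) cube([1048, 298, 26]);
  translate([23, 0, 810]) cube([1048, 298, 26]);
}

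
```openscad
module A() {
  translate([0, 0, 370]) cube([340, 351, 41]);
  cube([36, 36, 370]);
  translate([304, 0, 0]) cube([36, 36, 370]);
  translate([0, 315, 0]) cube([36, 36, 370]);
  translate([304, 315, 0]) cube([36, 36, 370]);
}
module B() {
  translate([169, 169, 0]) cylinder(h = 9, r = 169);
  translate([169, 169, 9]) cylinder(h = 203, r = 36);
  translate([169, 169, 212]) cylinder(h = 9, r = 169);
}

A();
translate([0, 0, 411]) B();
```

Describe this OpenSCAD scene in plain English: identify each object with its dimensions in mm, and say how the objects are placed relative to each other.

A is a simple wooden stool: a rectangular seat 340 mm (x) by 351 mm (y), 41 mm thick, top face at z = 411 mm, on four square legs, each 36×36 mm in cross-section. The legs rest on z = 0, each flush with a corner of the seat.

B is a spool: two coaxial disc flanges of radius 169 mm and thickness 9 mm, joined by a core cylinder of radius 36 mm and height 203 mm. The lower flange rests on z = 0 and the three cylinders share a vertical axis.

The spool is on top of the stool.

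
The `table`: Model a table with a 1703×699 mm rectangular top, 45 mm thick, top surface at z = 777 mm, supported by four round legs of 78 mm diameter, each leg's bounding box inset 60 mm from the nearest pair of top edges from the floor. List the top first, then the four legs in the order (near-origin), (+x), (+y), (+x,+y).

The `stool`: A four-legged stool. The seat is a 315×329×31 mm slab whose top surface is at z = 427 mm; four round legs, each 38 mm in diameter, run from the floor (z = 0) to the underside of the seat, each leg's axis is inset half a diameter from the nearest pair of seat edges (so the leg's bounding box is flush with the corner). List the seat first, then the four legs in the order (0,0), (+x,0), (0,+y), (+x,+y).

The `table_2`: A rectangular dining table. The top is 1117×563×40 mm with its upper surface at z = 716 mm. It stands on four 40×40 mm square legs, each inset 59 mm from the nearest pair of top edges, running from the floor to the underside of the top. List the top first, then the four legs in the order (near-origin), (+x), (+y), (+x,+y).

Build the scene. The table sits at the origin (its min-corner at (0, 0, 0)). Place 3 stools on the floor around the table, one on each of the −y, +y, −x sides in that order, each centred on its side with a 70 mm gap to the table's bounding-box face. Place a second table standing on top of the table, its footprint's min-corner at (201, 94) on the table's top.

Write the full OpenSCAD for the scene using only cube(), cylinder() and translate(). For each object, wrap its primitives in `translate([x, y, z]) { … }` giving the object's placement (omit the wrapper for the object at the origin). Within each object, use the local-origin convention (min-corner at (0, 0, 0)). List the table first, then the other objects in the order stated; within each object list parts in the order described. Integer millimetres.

translate([0, 0, 732]) cube([1703, 699, 45]);
translate([99, 99, 0]) cylinder(h = 732, r = 39);
translate([1604, 99, 0]) cylinder(h = 732, r = 39);
translate([99, 600, 0]) cylinder(h = 732, r = 39);
translate([1604, 600, 0]) cylinder(h = 732, r = 39);
translate([694, -399, 0]) {
  translate([0, 0, 396]) cube([315, 329, 31]);
  translate([19, 19, 0]) cylinder(h = 396, r = 19);
  translate([296, 19, 0]) cylinder(h = 396, r = 19);
  translate([19, 310, 0]) cylinder(h = 396, r = 19);
  translate([296, 310, 0]) cylinder(h = 396, r = 19);
}
translate([694, 769, 0]) {
  translate([0, 0, 396]) cube([315, 329, 31]);
  translate([19, 19, 0]) cylinder(h = 396, r = 19);
  translate([296, 19, 0]) cylinder(h = 396, r = 19);
  translate([19, 310, 0]) cylinder(h = 396, r = 19);
  translate([296, 310, 0]) cylinder(h = 396, r = 19);
}
translate([-385, 185, 0]) {
  translate([0, 0, 396]) cube([315, 329, 31]);
  translate([19, 19, 0]) cylinder(h = 396, r = 19);
  translate([296, 19, 0]) cylinder(h = 396, r = 19);
  translate([19, 310, 0]) cylinder(h = 396, r = 19);
  translate([296, 310, 0]) cylinder(h = 396, r = 19);
}
translate([201, 94, 777]) {
  translate([0, 0, 676]) cube([1117, 563, 40]);
  translate([59, 59, 0]) cube([40, 40, 676]);
  translate([1018, 59, 0]) cube([40, 40, 676]);
  translate([59, 464, 0]) cube([40, 40, 676]);
  translate([1018, 464, 0]) cube([40, 40, 676]);
}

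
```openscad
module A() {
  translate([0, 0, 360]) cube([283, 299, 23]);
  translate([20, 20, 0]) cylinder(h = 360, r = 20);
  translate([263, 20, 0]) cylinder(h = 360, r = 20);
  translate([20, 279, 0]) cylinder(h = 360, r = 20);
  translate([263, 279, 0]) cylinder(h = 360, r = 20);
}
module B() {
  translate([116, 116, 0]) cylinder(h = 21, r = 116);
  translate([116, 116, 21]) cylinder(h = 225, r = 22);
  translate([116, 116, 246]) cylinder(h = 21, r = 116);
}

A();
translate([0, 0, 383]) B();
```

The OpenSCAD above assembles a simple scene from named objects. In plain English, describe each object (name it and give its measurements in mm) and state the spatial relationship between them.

A is a four-legged stool. The seat is a 283×299×23 mm slab whose top surface is at z = 383 mm; four round legs, each 40 mm in diameter, run from the floor (z = 0) to the underside of the seat, each leg's axis is inset half a diameter from the nearest pair of seat edges (so the leg's bounding box is flush with the corner).

B is a spool: two coaxial disc flanges of radius 116 mm and thickness 21 mm, joined by a core cylinder of radius 22 mm and height 225 mm. The lower flange rests on z = 0 and the three cylinders share a vertical axis.

The spool is on top of the stool.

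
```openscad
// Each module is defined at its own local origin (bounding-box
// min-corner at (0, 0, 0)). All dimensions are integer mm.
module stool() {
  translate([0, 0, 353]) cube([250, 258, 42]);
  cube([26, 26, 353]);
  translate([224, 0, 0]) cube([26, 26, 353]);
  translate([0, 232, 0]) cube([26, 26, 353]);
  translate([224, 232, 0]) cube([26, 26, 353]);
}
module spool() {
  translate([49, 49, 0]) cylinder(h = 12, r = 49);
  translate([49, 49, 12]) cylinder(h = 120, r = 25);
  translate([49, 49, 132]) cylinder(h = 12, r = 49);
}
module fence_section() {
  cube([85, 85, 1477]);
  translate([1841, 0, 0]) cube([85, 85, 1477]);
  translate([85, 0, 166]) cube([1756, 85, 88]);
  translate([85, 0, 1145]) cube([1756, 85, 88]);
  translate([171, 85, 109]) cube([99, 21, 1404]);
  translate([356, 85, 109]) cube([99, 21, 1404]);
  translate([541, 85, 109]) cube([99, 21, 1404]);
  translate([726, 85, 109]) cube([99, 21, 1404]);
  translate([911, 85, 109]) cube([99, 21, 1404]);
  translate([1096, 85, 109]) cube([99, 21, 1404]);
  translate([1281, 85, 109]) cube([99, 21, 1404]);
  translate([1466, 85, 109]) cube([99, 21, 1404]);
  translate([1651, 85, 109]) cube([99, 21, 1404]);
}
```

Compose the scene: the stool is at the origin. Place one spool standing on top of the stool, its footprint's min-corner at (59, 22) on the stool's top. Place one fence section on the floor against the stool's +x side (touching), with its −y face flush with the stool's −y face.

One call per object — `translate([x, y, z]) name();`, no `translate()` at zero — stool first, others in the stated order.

stool();
translate([59, 22, 395]) spool();
translate([250, 0, 0]) fence_section();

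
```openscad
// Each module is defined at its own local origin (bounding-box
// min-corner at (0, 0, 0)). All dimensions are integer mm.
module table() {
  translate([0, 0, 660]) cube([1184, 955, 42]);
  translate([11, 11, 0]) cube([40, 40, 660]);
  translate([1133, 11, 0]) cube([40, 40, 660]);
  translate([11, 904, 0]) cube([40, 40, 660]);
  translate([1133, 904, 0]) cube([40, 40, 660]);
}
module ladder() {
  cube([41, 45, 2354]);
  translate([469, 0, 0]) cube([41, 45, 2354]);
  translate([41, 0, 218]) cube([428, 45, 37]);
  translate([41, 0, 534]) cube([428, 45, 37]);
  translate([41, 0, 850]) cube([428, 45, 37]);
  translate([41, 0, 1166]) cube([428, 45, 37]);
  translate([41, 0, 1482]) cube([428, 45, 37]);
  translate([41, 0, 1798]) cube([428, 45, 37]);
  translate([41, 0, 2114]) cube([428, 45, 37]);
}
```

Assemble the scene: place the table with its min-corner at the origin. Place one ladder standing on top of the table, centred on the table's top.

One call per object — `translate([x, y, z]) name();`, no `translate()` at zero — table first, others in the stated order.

table();
translate([337, 455, 702]) ladder();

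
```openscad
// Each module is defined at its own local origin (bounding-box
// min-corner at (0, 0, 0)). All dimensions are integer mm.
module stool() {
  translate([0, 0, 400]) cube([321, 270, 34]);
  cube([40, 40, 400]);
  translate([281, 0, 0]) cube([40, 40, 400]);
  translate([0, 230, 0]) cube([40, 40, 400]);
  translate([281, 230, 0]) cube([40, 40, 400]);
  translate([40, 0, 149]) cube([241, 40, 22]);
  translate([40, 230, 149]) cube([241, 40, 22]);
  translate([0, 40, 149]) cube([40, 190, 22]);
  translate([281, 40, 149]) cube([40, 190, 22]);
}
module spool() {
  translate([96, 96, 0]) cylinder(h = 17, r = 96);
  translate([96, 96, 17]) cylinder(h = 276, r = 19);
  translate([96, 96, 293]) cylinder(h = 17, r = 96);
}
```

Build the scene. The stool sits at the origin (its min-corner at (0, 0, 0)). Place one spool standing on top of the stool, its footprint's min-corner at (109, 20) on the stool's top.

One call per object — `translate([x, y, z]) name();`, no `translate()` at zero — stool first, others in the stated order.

stool();
translate([109, 20, 434]) spool();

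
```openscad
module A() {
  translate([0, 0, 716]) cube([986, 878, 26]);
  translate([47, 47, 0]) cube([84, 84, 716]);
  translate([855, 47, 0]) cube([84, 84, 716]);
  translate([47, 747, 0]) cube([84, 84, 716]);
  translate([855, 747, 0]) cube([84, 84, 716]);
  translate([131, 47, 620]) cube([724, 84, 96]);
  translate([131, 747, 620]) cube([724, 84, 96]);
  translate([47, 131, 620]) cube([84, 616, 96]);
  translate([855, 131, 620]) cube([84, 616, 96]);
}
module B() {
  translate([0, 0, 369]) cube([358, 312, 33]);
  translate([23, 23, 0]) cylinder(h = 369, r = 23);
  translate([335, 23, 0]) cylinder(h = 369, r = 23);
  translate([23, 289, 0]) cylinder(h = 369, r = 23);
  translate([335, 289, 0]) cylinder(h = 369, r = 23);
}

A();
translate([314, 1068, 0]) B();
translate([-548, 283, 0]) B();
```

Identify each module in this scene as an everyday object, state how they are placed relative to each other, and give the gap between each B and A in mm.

Each stool's nearest face is 190 mm from the table's bounding box.

A is a table. B is a stool. Two stools sit around the table at the +y, −x sides. The gap between each stool and the table is 190 mm.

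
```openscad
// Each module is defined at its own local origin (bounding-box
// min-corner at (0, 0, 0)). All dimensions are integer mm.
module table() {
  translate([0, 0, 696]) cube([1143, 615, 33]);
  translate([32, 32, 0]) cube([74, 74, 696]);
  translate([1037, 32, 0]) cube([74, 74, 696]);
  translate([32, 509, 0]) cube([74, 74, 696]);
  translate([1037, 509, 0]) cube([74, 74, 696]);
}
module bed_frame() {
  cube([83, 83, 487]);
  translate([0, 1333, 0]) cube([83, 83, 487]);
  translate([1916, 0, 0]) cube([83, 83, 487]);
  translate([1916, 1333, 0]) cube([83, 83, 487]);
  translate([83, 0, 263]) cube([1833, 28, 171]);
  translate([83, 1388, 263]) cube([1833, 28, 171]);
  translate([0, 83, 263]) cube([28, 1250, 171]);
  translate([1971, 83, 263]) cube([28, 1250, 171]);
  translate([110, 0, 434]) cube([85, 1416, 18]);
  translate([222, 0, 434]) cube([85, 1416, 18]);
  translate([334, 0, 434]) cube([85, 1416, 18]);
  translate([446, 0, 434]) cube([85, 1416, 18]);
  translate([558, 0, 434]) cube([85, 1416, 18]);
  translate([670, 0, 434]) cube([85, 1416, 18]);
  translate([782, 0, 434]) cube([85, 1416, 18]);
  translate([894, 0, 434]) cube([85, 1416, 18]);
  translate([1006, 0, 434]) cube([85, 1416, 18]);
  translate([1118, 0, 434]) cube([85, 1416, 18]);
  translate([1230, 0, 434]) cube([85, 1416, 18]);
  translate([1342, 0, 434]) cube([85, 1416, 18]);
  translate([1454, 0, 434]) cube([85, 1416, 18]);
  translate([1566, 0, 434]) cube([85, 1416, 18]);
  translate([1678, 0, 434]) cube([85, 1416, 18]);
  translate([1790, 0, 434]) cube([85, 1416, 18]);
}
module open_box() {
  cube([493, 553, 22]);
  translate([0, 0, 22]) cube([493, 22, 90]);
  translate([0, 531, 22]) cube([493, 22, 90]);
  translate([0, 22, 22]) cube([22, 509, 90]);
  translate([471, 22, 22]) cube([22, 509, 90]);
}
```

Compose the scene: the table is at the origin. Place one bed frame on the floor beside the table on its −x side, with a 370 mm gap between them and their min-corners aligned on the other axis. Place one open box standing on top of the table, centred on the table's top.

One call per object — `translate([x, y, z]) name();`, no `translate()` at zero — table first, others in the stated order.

table();
translate([-2369, 0, 0]) bed_frame();
translate([325, 31, 729]) open_box();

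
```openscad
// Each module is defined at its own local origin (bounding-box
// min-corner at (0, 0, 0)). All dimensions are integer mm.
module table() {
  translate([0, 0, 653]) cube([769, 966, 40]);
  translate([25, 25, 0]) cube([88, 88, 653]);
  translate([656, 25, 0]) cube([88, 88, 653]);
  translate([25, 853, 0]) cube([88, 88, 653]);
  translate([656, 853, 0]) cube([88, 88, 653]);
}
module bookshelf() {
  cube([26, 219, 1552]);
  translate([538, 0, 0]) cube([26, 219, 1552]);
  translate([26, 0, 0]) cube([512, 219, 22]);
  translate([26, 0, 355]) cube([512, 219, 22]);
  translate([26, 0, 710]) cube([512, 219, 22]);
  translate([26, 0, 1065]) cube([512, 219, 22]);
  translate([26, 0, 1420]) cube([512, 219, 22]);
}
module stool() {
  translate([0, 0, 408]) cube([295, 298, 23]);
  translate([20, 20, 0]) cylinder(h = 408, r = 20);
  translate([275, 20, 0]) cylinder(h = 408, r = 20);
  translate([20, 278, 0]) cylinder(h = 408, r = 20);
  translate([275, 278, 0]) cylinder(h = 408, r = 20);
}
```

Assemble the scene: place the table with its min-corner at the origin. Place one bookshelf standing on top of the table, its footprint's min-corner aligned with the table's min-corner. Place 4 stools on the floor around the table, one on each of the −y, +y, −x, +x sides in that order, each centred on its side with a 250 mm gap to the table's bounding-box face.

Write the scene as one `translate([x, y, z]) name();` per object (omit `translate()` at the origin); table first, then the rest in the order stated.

table();
translate([0, 0, 693]) bookshelf();
translate([237, -548, 0]) stool();
translate([237, 1216, 0]) stool();
translate([-545, 334, 0]) stool();
translate([1019, 334, 0]) stool();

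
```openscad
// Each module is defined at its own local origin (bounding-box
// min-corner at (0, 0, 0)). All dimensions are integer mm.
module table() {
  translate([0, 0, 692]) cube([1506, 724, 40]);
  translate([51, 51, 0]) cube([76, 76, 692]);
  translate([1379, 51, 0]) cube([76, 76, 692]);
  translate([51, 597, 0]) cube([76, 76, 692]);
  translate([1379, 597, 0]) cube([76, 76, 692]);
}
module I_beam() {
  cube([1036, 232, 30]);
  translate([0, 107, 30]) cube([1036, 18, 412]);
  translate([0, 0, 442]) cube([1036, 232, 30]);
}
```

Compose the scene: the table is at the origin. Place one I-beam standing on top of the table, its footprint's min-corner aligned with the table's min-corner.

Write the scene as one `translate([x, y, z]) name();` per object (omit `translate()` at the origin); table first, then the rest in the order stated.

table();
translate([0, 0, 732]) I_beam();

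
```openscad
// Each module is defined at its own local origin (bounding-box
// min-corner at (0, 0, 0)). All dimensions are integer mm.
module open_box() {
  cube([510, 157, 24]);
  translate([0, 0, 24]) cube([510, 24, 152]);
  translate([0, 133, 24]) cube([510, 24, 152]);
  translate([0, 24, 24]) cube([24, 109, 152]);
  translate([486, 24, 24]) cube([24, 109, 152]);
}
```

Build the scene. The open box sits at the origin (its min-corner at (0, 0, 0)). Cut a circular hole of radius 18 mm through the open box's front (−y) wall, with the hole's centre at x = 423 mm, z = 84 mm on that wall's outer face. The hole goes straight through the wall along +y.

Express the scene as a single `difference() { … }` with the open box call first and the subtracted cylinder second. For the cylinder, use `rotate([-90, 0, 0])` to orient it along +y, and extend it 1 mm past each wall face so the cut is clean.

difference() {
  open_box();
  translate([423, -1, 84]) rotate([-90, 0, 0]) cylinder(h = 26, r = 18);
}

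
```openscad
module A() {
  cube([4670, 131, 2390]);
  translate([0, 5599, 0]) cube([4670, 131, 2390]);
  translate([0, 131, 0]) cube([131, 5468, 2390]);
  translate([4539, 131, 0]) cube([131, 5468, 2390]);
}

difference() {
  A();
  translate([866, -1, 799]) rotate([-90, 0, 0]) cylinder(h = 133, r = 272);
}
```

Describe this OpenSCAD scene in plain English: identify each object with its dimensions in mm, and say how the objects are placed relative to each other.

A is a box-shaped house frame (walls only): outside footprint 4670×5730 mm, wall height 2390 mm, wall thickness 131 mm. The two y-facing walls run the full x-width; the two x-facing walls fit between the inner faces of the y-facing walls.

The house frame has a circular hole of radius 272 mm through its front wall, centred at (x = 866, z = 799).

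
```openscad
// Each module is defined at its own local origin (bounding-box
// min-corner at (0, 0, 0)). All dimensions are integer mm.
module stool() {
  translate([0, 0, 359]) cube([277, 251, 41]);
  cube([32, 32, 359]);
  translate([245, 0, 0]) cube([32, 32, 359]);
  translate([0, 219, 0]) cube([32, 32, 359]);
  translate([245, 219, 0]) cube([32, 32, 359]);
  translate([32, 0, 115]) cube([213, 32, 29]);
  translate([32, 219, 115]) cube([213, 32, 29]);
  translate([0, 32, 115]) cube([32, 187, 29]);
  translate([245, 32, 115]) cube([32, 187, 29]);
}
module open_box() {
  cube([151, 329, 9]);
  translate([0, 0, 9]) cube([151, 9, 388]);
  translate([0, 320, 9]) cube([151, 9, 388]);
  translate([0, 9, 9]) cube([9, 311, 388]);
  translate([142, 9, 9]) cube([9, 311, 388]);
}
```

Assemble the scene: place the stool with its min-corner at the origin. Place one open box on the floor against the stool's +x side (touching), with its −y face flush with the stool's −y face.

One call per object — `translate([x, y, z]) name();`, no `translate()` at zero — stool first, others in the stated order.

stool();
translate([277, 0, 0]) open_box();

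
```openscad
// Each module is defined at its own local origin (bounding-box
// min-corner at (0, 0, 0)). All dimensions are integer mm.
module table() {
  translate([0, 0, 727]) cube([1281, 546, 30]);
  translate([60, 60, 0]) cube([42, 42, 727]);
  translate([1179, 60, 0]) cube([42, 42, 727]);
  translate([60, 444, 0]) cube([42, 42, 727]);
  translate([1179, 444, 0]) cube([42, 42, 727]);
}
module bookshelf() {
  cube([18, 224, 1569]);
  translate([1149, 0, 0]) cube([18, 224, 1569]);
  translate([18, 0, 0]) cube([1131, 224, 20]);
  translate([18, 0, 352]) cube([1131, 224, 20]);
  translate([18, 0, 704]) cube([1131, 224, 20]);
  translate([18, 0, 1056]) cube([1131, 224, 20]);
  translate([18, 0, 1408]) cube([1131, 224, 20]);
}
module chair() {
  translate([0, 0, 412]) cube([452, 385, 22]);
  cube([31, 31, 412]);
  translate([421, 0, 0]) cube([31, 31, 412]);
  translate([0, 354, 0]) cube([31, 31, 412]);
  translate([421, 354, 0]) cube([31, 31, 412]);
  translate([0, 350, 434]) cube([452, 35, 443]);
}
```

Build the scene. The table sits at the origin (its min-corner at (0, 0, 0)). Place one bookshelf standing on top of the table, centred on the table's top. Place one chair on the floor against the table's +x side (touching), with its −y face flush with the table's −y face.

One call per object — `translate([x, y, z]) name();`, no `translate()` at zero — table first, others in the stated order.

table();
translate([57, 161, 757]) bookshelf();
translate([1281, 0, 0]) chair();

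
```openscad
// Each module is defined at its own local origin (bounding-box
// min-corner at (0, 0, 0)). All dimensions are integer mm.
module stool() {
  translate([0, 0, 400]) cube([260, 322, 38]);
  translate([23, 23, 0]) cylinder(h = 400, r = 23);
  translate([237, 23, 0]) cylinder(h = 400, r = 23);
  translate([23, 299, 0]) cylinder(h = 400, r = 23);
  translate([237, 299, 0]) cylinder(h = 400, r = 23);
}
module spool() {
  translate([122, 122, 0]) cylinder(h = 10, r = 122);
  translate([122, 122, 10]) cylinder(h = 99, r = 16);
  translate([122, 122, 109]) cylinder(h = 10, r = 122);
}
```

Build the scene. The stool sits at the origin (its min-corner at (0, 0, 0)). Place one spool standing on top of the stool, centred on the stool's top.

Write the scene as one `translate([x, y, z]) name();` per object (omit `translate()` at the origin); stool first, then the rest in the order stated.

stool();
translate([8, 39, 438]) spool();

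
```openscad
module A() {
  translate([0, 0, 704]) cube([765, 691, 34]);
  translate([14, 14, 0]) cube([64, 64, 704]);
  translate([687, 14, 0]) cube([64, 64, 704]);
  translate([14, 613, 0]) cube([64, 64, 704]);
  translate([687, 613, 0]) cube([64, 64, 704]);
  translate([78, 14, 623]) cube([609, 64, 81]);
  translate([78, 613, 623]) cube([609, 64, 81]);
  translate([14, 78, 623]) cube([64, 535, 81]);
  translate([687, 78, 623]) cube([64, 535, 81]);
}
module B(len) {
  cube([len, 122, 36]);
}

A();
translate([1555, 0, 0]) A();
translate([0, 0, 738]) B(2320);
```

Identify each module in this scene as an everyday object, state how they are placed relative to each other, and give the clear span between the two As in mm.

Second table starts at x = 1555; first ends at x = 765; clear span = 1555 − 765 = 790 mm.

A is a table. B is a beam. A beam spans the tops of two tables. The clear span between the two tables is 790 mm.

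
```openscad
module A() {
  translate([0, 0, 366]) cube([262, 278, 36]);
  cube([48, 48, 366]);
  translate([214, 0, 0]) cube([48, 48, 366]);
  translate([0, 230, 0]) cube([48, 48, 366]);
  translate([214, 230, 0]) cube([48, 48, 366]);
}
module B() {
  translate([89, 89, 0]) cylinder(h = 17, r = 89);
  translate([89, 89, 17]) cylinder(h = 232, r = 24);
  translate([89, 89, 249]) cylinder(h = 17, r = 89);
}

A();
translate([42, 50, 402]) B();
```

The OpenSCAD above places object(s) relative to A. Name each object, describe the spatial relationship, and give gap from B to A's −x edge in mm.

The spool's min-x is at 42; the stool's min-x is 0; gap = 42 mm.

A is a stool. B is a spool. The spool is on top of the stool, centred. The gap from the spool to the stool's −x edge is 42 mm.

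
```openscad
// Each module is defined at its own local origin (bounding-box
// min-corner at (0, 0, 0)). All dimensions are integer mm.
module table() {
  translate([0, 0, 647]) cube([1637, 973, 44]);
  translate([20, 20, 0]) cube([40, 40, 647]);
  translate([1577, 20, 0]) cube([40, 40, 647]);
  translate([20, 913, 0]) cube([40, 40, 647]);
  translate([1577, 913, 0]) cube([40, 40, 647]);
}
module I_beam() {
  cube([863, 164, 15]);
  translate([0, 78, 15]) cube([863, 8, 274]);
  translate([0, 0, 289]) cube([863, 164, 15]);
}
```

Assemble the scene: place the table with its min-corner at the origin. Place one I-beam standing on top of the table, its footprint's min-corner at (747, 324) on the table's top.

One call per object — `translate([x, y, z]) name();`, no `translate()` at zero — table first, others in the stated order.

table();
translate([747, 324, 691]) I_beam();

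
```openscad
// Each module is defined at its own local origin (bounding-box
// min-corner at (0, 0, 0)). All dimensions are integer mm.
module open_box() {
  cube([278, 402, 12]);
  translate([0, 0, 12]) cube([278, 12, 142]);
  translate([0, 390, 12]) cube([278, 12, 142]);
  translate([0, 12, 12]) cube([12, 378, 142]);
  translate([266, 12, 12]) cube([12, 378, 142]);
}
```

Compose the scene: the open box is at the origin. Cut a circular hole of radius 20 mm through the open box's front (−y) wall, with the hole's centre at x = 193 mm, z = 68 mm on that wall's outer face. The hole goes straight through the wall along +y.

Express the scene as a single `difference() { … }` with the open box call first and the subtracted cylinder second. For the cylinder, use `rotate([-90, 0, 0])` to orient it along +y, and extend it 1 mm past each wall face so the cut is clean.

difference() {
  open_box();
  translate([193, -1, 68]) rotate([-90, 0, 0]) cylinder(h = 14, r = 20);
}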